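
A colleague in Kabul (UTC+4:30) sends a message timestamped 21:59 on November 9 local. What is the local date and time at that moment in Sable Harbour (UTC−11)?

06:29 on November 9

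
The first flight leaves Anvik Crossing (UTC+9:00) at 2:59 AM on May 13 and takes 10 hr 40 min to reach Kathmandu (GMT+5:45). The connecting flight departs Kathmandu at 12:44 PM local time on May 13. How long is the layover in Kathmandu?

2 hours 20 minutes

Convert departure to UTC: 2:59 AM − 9:00 = 5:59 PM UTC on May 12.
Add 10 hours 40 minutes flight time → 4:39 AM UTC (May 13).
Kathmandu is UTC+5:45, so local arrival = 4:39 AM + 5:45 = 10:24 AM on May 13.
Layover = 12:44 PM − 10:24 AM = 2 hours 20 minutes.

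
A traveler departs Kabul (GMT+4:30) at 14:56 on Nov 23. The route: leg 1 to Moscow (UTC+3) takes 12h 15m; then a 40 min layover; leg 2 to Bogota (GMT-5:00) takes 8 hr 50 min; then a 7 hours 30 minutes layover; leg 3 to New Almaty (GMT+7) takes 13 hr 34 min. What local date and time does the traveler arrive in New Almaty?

Convert departure to UTC: 14:56 − 4:30 = 10:26 UTC on Nov 23.
Add 12 hours 15 minutes leg 1 → 22:41 UTC.
Add 40 minutes layover in Moscow → 23:21 UTC.
Add 8 hours and 50 minutes leg 2 → 08:11 UTC (Nov 24).
Add 7 hours and 30 minutes layover in Bogota → 15:41 UTC.
Add 13 hours 34 minutes leg 3 → 05:15 UTC (Nov 25).
New Almaty is UTC+7:00, so local arrival = 05:15 + 7:00 = 12:15 on Nov 25.

12:15 on Nov 25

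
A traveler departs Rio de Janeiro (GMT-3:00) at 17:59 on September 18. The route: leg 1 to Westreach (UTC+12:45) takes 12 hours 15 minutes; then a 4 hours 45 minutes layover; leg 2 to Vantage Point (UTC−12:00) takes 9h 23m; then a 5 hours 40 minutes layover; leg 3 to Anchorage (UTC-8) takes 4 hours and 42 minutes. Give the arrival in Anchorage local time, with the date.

01:44 on Sep 20

Convert departure to UTC: 17:59 + 3:00 = 20:59 UTC on Sep 18.
Add 12 hours and 15 minutes leg 1 → 09:14 UTC (Sep 19).
Add 4 hours and 45 minutes layover in Westreach → 13:59 UTC.
Add 9 hours and 23 minutes leg 2 → 23:22 UTC.
Add 5 hours 40 minutes layover in Vantage Point → 05:02 UTC (Sep 20).
Add 4 hours and 42 minutes leg 3 → 09:44 UTC.
Anchorage is UTC−8:00, so local arrival = 09:44 − 8:00 = 01:44 on Sep 20.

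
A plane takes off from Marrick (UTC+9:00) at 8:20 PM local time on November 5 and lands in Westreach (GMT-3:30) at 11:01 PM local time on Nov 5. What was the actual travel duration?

Departure in UTC: 8:20 PM − 9:00 = 11:20 AM on Nov 5.
Arrival in UTC: 11:01 PM + 3:30 = 2:31 AM on Nov 6.
Elapsed = 2:31 AM − 11:20 AM (+1 day) = 15 hours 11 minutes.

15 hours 11 minutes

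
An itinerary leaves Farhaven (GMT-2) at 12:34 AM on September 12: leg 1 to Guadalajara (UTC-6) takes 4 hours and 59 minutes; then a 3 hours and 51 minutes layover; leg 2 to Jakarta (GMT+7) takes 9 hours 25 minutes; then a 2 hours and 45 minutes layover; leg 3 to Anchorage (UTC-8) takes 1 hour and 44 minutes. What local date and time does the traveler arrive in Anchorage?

5:18 PM on September 12

Convert departure to UTC: 12:34 AM + 2:00 = 2:34 AM UTC on Sep 12.
Add 4 hours and 59 minutes leg 1 → 7:33 AM UTC.
Add 3 hours 51 minutes layover in Guadalajara → 11:24 AM UTC.
Add 9 hours 25 minutes leg 2 → 8:49 PM UTC.
Add 2 hours 45 minutes layover in Jakarta → 11:34 PM UTC.
Add 1 hour 44 minutes leg 3 → 1:18 AM UTC (Sep 13).
Anchorage is UTC−8:00, so local arrival = 1:18 AM − 8:00 = 5:18 PM on Sep 12.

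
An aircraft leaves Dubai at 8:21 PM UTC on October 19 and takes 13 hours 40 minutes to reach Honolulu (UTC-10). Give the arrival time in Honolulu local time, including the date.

Departure is given in UTC: 8:21 PM on Oct 19.
Add 13 hours and 40 minutes → 10:01 AM UTC (Oct 20).
Honolulu is UTC−10:00: 10:01 AM − 10:00 = 12:01 AM on Oct 20.

12:01 AM on October 20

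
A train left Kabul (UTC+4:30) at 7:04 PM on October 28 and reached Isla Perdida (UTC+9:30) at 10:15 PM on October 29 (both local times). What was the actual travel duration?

Isla Perdida is 5:00 ahead of Kabul.
Clock-face elapsed time (ignoring zones) is 27 hours 11 minutes.
Actual elapsed = 27 hours 11 minutes − 5:00 = 22 hours 11 minutes.

22 hours 11 minutes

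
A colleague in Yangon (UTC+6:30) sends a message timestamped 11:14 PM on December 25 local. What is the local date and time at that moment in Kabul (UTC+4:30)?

In UTC: 11:14 PM − 6:30 = 4:44 PM on Dec 25.
Kabul is UTC+4:30: 4:44 PM + 4:30 = 9:14 PM on Dec 25.

9:14 PM on December 25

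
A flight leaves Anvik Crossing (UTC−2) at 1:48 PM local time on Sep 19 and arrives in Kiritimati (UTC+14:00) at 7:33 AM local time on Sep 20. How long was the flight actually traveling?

1 hour 45 minutes

Departure in UTC: 1:48 PM + 2:00 = 3:48 PM on Sep 19.
Arrival in UTC: 7:33 AM − 14:00 = 5:33 PM on Sep 19.
Elapsed = 5:33 PM − 3:48 PM = 1 hour 45 minutes.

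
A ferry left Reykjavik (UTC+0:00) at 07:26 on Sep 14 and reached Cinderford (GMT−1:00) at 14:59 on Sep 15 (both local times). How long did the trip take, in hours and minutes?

32 hours 33 minutes

Cinderford is 1:00 behind Reykjavik.
Clock-face elapsed time (ignoring zones) is 31 hours 33 minutes.
Actual elapsed = 31 hours 33 minutes + 1:00 = 32 hours 33 minutes.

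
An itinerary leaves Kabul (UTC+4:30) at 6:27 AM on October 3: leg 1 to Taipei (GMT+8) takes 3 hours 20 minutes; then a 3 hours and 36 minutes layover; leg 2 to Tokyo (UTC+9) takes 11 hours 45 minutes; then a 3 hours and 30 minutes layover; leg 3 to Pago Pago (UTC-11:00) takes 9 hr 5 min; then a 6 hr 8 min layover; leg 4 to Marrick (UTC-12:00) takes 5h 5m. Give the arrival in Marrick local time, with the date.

8:26 AM on Oct 4

Convert departure to UTC: 6:27 AM − 4:30 = 1:57 AM UTC on Oct 3.
Add 3 hours 20 minutes leg 1 → 5:17 AM UTC.
Add 3 hours 36 minutes layover in Taipei → 8:53 AM UTC.
Add 11 hours and 45 minutes leg 2 → 8:38 PM UTC.
Add 3 hours 30 minutes layover in Tokyo → 12:08 AM UTC (Oct 4).
Add 9 hours and 5 minutes leg 3 → 9:13 AM UTC.
Add 6 hours and 8 minutes layover in Pago Pago → 3:21 PM UTC.
Add 5 hours and 5 minutes leg 4 → 8:26 PM UTC.
Marrick is UTC−12:00, so local arrival = 8:26 PM − 12:00 = 8:26 AM on Oct 4.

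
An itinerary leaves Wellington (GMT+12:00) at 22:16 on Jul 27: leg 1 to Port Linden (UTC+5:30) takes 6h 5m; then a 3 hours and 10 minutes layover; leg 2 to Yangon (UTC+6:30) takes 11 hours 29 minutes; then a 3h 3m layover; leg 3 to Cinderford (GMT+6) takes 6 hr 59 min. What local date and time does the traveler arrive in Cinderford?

23:02 on July 28

Convert departure to UTC: 22:16 − 12:00 = 10:16 UTC on Jul 27.
Add 6 hours 5 minutes leg 1 → 16:21 UTC.
Add 3 hours and 10 minutes layover in Port Linden → 19:31 UTC.
Add 11 hours and 29 minutes leg 2 → 07:00 UTC (Jul 28).
Add 3 hours 3 minutes layover in Yangon → 10:03 UTC.
Add 6 hours 59 minutes leg 3 → 17:02 UTC.
Cinderford is UTC+6:00, so local arrival = 17:02 + 6:00 = 23:02 on Jul 28.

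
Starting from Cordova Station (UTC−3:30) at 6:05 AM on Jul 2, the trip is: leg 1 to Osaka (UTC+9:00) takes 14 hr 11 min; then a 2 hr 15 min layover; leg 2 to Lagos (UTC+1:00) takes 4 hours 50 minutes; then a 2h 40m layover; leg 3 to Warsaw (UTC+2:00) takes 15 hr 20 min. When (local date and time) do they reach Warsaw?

Convert departure to UTC: 6:05 AM + 3:30 = 9:35 AM UTC on Jul 2.
Add 14 hours and 11 minutes leg 1 → 11:46 PM UTC.
Add 2 hours 15 minutes layover in Osaka → 2:01 AM UTC (Jul 3).
Add 4 hours 50 minutes leg 2 → 6:51 AM UTC.
Add 2 hours 40 minutes layover in Lagos → 9:31 AM UTC.
Add 15 hours 20 minutes leg 3 → 12:51 AM UTC (Jul 4).
Warsaw is UTC+2:00, so local arrival = 12:51 AM + 2:00 = 2:51 AM on Jul 4.

2:51 AM on Jul 4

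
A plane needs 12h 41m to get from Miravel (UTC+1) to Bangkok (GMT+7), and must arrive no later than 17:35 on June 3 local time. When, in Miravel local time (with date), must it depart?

22:54 on Jun 2

Target arrival in UTC: 17:35 − 7:00 = 10:35 on Jun 3.
Subtract 12 hours 41 minutes → departure 21:54 UTC on Jun 2.
Miravel is UTC+1:00: 21:54 + 1:00 = 22:54 on Jun 2.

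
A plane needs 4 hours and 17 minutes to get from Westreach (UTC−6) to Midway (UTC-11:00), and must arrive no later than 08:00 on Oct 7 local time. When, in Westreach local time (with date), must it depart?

08:43 on October 7

Target arrival in UTC: 08:00 + 11:00 = 19:00 on Oct 7.
Subtract 4 hours 17 minutes → departure 14:43 UTC on Oct 7.
Westreach is UTC−6:00: 14:43 − 6:00 = 08:43 on Oct 7.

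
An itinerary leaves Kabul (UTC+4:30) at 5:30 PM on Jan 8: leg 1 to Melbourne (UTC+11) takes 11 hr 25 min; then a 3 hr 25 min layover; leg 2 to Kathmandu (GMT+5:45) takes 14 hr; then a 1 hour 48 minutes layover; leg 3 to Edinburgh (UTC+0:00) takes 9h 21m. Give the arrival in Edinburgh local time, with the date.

4:59 AM on Jan 10

Convert departure to UTC: 5:30 PM − 4:30 = 1:00 PM UTC on Jan 8.
Add 11 hours 25 minutes leg 1 → 12:25 AM UTC (Jan 9).
Add 3 hours and 25 minutes layover in Melbourne → 3:50 AM UTC.
Add 14 hours leg 2 → 5:50 PM UTC.
Add 1 hour and 48 minutes layover in Kathmandu → 7:38 PM UTC.
Add 9 hours 21 minutes leg 3 → 4:59 AM UTC (Jan 10).
Edinburgh is UTC+0, so local arrival is the same: 4:59 AM on Jan 10.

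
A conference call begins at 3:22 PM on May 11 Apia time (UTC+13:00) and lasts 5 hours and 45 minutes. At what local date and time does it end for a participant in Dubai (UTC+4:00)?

12:07 PM on May 11

Convert start to UTC: 3:22 PM − 13:00 = 2:22 AM UTC on May 11.
Add 5 hours 45 minutes duration → 8:07 AM UTC.
Dubai is UTC+4:00, so local end time = 8:07 AM + 4:00 = 12:07 PM on May 11.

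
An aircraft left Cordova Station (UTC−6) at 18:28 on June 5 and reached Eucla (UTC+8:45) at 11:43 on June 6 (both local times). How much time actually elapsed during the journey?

2 hours 30 minutes

Eucla is 14:45 ahead of Cordova Station.
Clock-face elapsed time (ignoring zones) is 17 hours 15 minutes.
Actual elapsed = 17 hours 15 minutes − 14:45 = 2 hours 30 minutes.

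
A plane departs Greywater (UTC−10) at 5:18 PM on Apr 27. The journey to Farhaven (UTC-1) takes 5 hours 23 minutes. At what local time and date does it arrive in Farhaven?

Convert departure to UTC: 5:18 PM + 10:00 = 3:18 AM UTC on Apr 28.
Add 5 hours and 23 minutes travel time → 8:41 AM UTC.
Farhaven is UTC−1:00, so local arrival = 8:41 AM − 1:00 = 7:41 AM on Apr 28.

7:41 AM on April 28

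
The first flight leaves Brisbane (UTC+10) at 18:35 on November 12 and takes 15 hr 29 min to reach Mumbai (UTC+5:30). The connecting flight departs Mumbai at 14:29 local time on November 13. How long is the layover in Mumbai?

8 hours 55 minutes

Convert departure to UTC: 18:35 − 10:00 = 08:35 UTC on Nov 12.
Add 15 hours and 29 minutes flight time → 00:04 UTC (Nov 13).
Mumbai is UTC+5:30, so local arrival = 00:04 + 5:30 = 05:34 on Nov 13.
Layover = 14:29 − 05:34 = 8 hours 55 minutes.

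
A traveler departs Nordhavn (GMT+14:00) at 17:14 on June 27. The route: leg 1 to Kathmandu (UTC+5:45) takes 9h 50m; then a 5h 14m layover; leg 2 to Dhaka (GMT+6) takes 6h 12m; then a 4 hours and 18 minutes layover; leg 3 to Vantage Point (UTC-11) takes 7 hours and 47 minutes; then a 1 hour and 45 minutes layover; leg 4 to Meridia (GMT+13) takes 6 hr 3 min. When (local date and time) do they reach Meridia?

Convert departure to UTC: 17:14 − 14:00 = 03:14 UTC on Jun 27.
Add 9 hours and 50 minutes leg 1 → 13:04 UTC.
Add 5 hours and 14 minutes layover in Kathmandu → 18:18 UTC.
Add 6 hours 12 minutes leg 2 → 00:30 UTC (Jun 28).
Add 4 hours 18 minutes layover in Dhaka → 04:48 UTC.
Add 7 hours and 47 minutes leg 3 → 12:35 UTC.
Add 1 hour and 45 minutes layover in Vantage Point → 14:20 UTC.
Add 6 hours and 3 minutes leg 4 → 20:23 UTC.
Meridia is UTC+13:00, so local arrival = 20:23 + 13:00 = 09:23 on Jun 29.

09:23 on Jun 29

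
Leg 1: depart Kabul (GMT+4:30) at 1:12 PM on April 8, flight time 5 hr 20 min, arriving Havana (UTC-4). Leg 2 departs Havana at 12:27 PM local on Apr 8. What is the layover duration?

2 hours 25 minutes

Convert departure to UTC: 1:12 PM − 4:30 = 8:42 AM UTC on Apr 8.
Add 5 hours 20 minutes flight time → 2:02 PM UTC.
Havana is UTC−4:00, so local arrival = 2:02 PM − 4:00 = 10:02 AM on Apr 8.
Layover = 12:27 PM − 10:02 AM = 2 hours 25 minutes.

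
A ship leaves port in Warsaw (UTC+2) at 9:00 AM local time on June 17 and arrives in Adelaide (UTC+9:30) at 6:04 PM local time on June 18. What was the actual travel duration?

Departure in UTC: 9:00 AM − 2:00 = 7:00 AM on Jun 17.
Arrival in UTC: 6:04 PM − 9:30 = 8:34 AM on Jun 18.
Elapsed = 8:34 AM − 7:00 AM (+1 day) = 25 hours 34 minutes.

25 hours 34 minutes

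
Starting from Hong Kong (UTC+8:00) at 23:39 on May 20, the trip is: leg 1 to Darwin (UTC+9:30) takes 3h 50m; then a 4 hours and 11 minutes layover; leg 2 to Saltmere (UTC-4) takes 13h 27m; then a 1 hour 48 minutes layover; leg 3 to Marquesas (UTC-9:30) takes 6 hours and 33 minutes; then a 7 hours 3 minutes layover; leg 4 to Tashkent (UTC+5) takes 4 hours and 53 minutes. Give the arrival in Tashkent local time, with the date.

Convert departure to UTC: 23:39 − 8:00 = 15:39 UTC on May 20.
Add 3 hours and 50 minutes leg 1 → 19:29 UTC.
Add 4 hours 11 minutes layover in Darwin → 23:40 UTC.
Add 13 hours 27 minutes leg 2 → 13:07 UTC (May 21).
Add 1 hour and 48 minutes layover in Saltmere → 14:55 UTC.
Add 6 hours and 33 minutes leg 3 → 21:28 UTC.
Add 7 hours and 3 minutes layover in Marquesas → 04:31 UTC (May 22).
Add 4 hours 53 minutes leg 4 → 09:24 UTC.
Tashkent is UTC+5:00, so local arrival = 09:24 + 5:00 = 14:24 on May 22.

14:24 on May 22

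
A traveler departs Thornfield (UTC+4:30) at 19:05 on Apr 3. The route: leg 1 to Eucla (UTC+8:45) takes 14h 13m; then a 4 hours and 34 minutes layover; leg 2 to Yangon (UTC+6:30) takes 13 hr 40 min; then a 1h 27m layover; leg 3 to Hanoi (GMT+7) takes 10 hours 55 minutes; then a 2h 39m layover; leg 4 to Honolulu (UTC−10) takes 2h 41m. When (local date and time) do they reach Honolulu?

Convert departure to UTC: 19:05 − 4:30 = 14:35 UTC on Apr 3.
Add 14 hours 13 minutes leg 1 → 04:48 UTC (Apr 4).
Add 4 hours 34 minutes layover in Eucla → 09:22 UTC.
Add 13 hours and 40 minutes leg 2 → 23:02 UTC.
Add 1 hour 27 minutes layover in Yangon → 00:29 UTC (Apr 5).
Add 10 hours and 55 minutes leg 3 → 11:24 UTC.
Add 2 hours and 39 minutes layover in Hanoi → 14:03 UTC.
Add 2 hours 41 minutes leg 4 → 16:44 UTC.
Honolulu is UTC−10:00, so local arrival = 16:44 − 10:00 = 06:44 on Apr 5.

06:44 on April 5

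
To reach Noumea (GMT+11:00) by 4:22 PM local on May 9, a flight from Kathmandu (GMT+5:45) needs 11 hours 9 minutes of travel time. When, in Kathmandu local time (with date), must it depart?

11:58 PM on May 8

Target arrival in UTC: 4:22 PM − 11:00 = 5:22 AM on May 9.
Subtract 11 hours and 9 minutes → departure 6:13 PM UTC on May 8.
Kathmandu is UTC+5:45: 6:13 PM + 5:45 = 11:58 PM on May 8.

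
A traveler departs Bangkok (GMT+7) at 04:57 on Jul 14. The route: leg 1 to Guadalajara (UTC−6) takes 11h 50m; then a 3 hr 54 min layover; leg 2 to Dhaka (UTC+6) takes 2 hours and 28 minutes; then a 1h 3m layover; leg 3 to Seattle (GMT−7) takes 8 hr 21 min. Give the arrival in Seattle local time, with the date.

Convert departure to UTC: 04:57 − 7:00 = 21:57 UTC on Jul 13.
Add 11 hours and 50 minutes leg 1 → 09:47 UTC (Jul 14).
Add 3 hours 54 minutes layover in Guadalajara → 13:41 UTC.
Add 2 hours 28 minutes leg 2 → 16:09 UTC.
Add 1 hour and 3 minutes layover in Dhaka → 17:12 UTC.
Add 8 hours 21 minutes leg 3 → 01:33 UTC (Jul 15).
Seattle is UTC−7:00, so local arrival = 01:33 − 7:00 = 18:33 on Jul 14.

18:33 on Jul 14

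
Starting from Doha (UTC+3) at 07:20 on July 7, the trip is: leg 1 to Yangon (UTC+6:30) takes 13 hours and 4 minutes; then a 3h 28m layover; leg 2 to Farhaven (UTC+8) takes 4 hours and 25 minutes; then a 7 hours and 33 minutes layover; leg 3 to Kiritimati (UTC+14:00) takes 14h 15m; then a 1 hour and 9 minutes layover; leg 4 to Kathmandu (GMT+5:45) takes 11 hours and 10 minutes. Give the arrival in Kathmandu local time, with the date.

Convert departure to UTC: 07:20 − 3:00 = 04:20 UTC on Jul 7.
Add 13 hours 4 minutes leg 1 → 17:24 UTC.
Add 3 hours and 28 minutes layover in Yangon → 20:52 UTC.
Add 4 hours 25 minutes leg 2 → 01:17 UTC (Jul 8).
Add 7 hours and 33 minutes layover in Farhaven → 08:50 UTC.
Add 14 hours and 15 minutes leg 3 → 23:05 UTC.
Add 1 hour and 9 minutes layover in Kiritimati → 00:14 UTC (Jul 9).
Add 11 hours and 10 minutes leg 4 → 11:24 UTC.
Kathmandu is UTC+5:45, so local arrival = 11:24 + 5:45 = 17:09 on Jul 9.

17:09 on Jul 9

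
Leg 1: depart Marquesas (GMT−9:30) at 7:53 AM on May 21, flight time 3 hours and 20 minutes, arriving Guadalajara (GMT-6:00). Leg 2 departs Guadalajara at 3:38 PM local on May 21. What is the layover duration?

55 minutes

Convert departure to UTC: 7:53 AM + 9:30 = 5:23 PM UTC on May 21.
Add 3 hours and 20 minutes flight time → 8:43 PM UTC.
Guadalajara is UTC−6:00, so local arrival = 8:43 PM − 6:00 = 2:43 PM on May 21.
Layover = 3:38 PM − 2:43 PM = 55 minutes.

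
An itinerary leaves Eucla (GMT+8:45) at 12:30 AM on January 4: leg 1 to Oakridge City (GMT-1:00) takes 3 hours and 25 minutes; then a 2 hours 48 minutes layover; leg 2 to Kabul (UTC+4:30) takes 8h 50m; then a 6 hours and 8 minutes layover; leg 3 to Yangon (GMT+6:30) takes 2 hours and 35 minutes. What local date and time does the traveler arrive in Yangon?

10:01 PM on January 4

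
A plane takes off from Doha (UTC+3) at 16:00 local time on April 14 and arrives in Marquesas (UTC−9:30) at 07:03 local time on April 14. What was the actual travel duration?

3 hours 33 minutes

Marquesas is 12:30 behind Doha.
Clock-face elapsed time (ignoring zones) is −8 hours 57 minutes.
Actual elapsed = −8 hours 57 minutes + 12:30 = 3 hours 33 minutes.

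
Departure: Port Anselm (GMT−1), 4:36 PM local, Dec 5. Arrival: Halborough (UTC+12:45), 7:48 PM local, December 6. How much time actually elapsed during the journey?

13 hours 27 minutes

Halborough is 13:45 ahead of Port Anselm.
Clock-face elapsed time (ignoring zones) is 27 hours 12 minutes.
Actual elapsed = 27 hours 12 minutes − 13:45 = 13 hours 27 minutes.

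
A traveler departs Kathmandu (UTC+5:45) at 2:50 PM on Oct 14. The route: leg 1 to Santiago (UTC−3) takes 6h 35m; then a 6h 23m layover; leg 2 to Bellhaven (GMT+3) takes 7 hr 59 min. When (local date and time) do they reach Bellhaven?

Convert departure to UTC: 2:50 PM − 5:45 = 9:05 AM UTC on Oct 14.
Add 6 hours 35 minutes leg 1 → 3:40 PM UTC.
Add 6 hours and 23 minutes layover in Santiago → 10:03 PM UTC.
Add 7 hours 59 minutes leg 2 → 6:02 AM UTC (Oct 15).
Bellhaven is UTC+3:00, so local arrival = 6:02 AM + 3:00 = 9:02 AM on Oct 15.

9:02 AM on October 15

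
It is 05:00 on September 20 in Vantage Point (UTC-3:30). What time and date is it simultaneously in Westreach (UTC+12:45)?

21:15 on September 20

Westreach is 16:15 ahead of Vantage Point.
Shift by the zone difference: 05:00 + 16:15 = 21:15 on Sep 20 in Westreach.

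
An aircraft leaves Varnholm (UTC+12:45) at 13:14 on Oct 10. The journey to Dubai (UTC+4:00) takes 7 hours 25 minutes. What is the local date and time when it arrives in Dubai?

Convert departure to UTC: 13:14 − 12:45 = 00:29 UTC on Oct 10.
Add 7 hours 25 minutes travel time → 07:54 UTC.
Dubai is UTC+4:00, so local arrival = 07:54 + 4:00 = 11:54 on Oct 10.

11:54 on Oct 10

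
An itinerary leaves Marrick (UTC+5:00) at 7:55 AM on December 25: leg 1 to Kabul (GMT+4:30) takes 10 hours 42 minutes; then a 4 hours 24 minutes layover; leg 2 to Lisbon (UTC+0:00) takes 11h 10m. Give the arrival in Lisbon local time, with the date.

5:11 AM on December 26

Convert departure to UTC: 7:55 AM − 5:00 = 2:55 AM UTC on Dec 25.
Add 10 hours 42 minutes leg 1 → 1:37 PM UTC.
Add 4 hours 24 minutes layover in Kabul → 6:01 PM UTC.
Add 11 hours and 10 minutes leg 2 → 5:11 AM UTC (Dec 26).
Lisbon is UTC+0, so local arrival is the same: 5:11 AM on Dec 26.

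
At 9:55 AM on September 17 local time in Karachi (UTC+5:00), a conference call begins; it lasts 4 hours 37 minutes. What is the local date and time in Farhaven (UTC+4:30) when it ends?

Convert start to UTC: 9:55 AM − 5:00 = 4:55 AM UTC on Sep 17.
Add 4 hours 37 minutes duration → 9:32 AM UTC.
Farhaven is UTC+4:30, so local end time = 9:32 AM + 4:30 = 2:02 PM on Sep 17.

2:02 PM on September 17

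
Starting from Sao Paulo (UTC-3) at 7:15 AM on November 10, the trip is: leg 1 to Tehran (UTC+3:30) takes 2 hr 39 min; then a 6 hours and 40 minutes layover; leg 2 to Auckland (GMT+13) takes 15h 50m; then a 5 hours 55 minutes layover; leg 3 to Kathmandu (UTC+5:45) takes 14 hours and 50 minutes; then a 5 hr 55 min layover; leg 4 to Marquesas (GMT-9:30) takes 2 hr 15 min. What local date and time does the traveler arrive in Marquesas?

Convert departure to UTC: 7:15 AM + 3:00 = 10:15 AM UTC on Nov 10.
Add 2 hours 39 minutes leg 1 → 12:54 PM UTC.
Add 6 hours 40 minutes layover in Tehran → 7:34 PM UTC.
Add 15 hours 50 minutes leg 2 → 11:24 AM UTC (Nov 11).
Add 5 hours 55 minutes layover in Auckland → 5:19 PM UTC.
Add 14 hours 50 minutes leg 3 → 8:09 AM UTC (Nov 12).
Add 5 hours 55 minutes layover in Kathmandu → 2:04 PM UTC.
Add 2 hours and 15 minutes leg 4 → 4:19 PM UTC.
Marquesas is UTC−9:30, so local arrival = 4:19 PM − 9:30 = 6:49 AM on Nov 12.

6:49 AM on Nov 12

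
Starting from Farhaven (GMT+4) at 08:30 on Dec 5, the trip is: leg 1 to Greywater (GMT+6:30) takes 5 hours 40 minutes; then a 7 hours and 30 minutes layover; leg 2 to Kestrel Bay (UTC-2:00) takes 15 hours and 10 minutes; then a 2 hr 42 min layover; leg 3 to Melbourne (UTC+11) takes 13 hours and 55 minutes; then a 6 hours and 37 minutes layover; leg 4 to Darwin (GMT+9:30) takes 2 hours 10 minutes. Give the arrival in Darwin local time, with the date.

Convert departure to UTC: 08:30 − 4:00 = 04:30 UTC on Dec 5.
Add 5 hours and 40 minutes leg 1 → 10:10 UTC.
Add 7 hours and 30 minutes layover in Greywater → 17:40 UTC.
Add 15 hours and 10 minutes leg 2 → 08:50 UTC (Dec 6).
Add 2 hours 42 minutes layover in Kestrel Bay → 11:32 UTC.
Add 13 hours and 55 minutes leg 3 → 01:27 UTC (Dec 7).
Add 6 hours and 37 minutes layover in Melbourne → 08:04 UTC.
Add 2 hours 10 minutes leg 4 → 10:14 UTC.
Darwin is UTC+9:30, so local arrival = 10:14 + 9:30 = 19:44 on Dec 7.

19:44 on December 7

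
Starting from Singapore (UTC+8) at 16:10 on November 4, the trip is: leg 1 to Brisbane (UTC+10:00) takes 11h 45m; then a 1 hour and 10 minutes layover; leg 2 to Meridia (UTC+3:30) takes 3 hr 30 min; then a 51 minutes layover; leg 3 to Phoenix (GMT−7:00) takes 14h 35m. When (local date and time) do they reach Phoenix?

Convert departure to UTC: 16:10 − 8:00 = 08:10 UTC on Nov 4.
Add 11 hours and 45 minutes leg 1 → 19:55 UTC.
Add 1 hour and 10 minutes layover in Brisbane → 21:05 UTC.
Add 3 hours 30 minutes leg 2 → 00:35 UTC (Nov 5).
Add 51 minutes layover in Meridia → 01:26 UTC.
Add 14 hours 35 minutes leg 3 → 16:01 UTC.
Phoenix is UTC−7:00, so local arrival = 16:01 − 7:00 = 09:01 on Nov 5.

09:01 on November 5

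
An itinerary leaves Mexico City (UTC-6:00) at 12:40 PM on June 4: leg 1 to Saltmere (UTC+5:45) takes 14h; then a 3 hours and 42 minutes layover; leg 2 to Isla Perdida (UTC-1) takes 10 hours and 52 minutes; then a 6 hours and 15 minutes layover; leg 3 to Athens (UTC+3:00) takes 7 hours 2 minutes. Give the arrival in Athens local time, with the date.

3:31 PM on Jun 6

Convert departure to UTC: 12:40 PM + 6:00 = 6:40 PM UTC on Jun 4.
Add 14 hours leg 1 → 8:40 AM UTC (Jun 5).
Add 3 hours 42 minutes layover in Saltmere → 12:22 PM UTC.
Add 10 hours 52 minutes leg 2 → 11:14 PM UTC.
Add 6 hours 15 minutes layover in Isla Perdida → 5:29 AM UTC (Jun 6).
Add 7 hours 2 minutes leg 3 → 12:31 PM UTC.
Athens is UTC+3:00, so local arrival = 12:31 PM + 3:00 = 3:31 PM on Jun 6.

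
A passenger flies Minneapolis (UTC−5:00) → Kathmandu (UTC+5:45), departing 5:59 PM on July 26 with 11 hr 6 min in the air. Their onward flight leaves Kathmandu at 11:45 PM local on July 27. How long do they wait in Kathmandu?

7 hours 55 minutes

Convert departure to UTC: 5:59 PM + 5:00 = 10:59 PM UTC on Jul 26.
Add 11 hours and 6 minutes flight time → 10:05 AM UTC (Jul 27).
Kathmandu is UTC+5:45, so local arrival = 10:05 AM + 5:45 = 3:50 PM on Jul 27.
Layover = 11:45 PM − 3:50 PM = 7 hours 55 minutes.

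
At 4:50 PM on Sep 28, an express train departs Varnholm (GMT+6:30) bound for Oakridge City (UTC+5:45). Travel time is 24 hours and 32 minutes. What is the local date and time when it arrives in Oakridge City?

Convert departure to UTC: 4:50 PM − 6:30 = 10:20 AM UTC on Sep 28.
Add 24 hours and 32 minutes travel time → 10:52 AM UTC (Sep 29).
Oakridge City is UTC+5:45, so local arrival = 10:52 AM + 5:45 = 4:37 PM on Sep 29.

4:37 PM on September 29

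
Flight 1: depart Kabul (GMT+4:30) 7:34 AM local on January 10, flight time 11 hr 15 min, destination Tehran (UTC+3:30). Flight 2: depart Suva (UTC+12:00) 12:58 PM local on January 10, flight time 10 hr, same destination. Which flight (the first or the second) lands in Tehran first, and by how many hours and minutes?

Flight 1 in UTC: 7:34 AM − 4:30 = 3:04 AM on Jan 10.
+11 hours 15 minutes → arrive 2:19 PM UTC on Jan 10.
Flight 2 in UTC: 12:58 PM − 12:00 = 12:58 AM on Jan 10.
+10 hours → arrive 10:58 AM UTC on Jan 10.
Flight 2 lands earlier by 3 hours 21 minutes.

the second, by 3 hours 21 minutes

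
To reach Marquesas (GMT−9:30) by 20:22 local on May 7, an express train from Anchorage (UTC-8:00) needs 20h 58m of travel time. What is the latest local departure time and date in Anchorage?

Target arrival in UTC: 20:22 + 9:30 = 05:52 on May 8.
Subtract 20 hours and 58 minutes → departure 08:54 UTC on May 7.
Anchorage is UTC−8:00: 08:54 − 8:00 = 00:54 on May 7.

00:54 on May 7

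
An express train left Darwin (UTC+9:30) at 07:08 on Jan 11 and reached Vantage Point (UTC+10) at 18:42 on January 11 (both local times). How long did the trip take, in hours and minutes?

Departure in UTC: 07:08 − 9:30 = 21:38 on Jan 10.
Arrival in UTC: 18:42 − 10:00 = 08:42 on Jan 11.
Elapsed = 08:42 − 21:38 (+1 day) = 11 hours 4 minutes.

11 hours 4 minutes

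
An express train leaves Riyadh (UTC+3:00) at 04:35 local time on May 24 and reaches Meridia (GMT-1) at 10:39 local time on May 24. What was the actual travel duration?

10 hours 4 minutes

Departure in UTC: 04:35 − 3:00 = 01:35 on May 24.
Arrival in UTC: 10:39 + 1:00 = 11:39 on May 24.
Elapsed = 11:39 − 01:35 = 10 hours 4 minutes.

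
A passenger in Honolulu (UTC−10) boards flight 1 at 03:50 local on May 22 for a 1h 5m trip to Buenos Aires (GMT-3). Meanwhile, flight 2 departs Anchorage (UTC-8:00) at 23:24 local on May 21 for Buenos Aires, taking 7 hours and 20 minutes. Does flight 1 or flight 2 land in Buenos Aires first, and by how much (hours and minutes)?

Flight 1 in UTC: 03:50 + 10:00 = 13:50 on May 22.
+1 hour 5 minutes → arrive 14:55 UTC on May 22.
Flight 2 in UTC: 23:24 + 8:00 = 07:24 on May 22.
+7 hours and 20 minutes → arrive 14:44 UTC on May 22.
Flight 2 lands earlier by 11 minutes.

the second, by 11 minutes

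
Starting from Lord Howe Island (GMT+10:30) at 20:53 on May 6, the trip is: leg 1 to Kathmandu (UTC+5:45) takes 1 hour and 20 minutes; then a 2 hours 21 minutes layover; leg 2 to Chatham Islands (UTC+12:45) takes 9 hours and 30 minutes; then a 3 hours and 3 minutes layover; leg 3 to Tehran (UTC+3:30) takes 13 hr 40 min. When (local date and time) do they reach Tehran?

19:47 on May 7

Convert departure to UTC: 20:53 − 10:30 = 10:23 UTC on May 6.
Add 1 hour 20 minutes leg 1 → 11:43 UTC.
Add 2 hours and 21 minutes layover in Kathmandu → 14:04 UTC.
Add 9 hours 30 minutes leg 2 → 23:34 UTC.
Add 3 hours 3 minutes layover in Chatham Islands → 02:37 UTC (May 7).
Add 13 hours and 40 minutes leg 3 → 16:17 UTC.
Tehran is UTC+3:30, so local arrival = 16:17 + 3:30 = 19:47 on May 7.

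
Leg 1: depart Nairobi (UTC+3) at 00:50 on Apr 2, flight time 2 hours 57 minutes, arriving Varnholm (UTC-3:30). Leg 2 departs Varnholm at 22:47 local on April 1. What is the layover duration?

Convert departure to UTC: 00:50 − 3:00 = 21:50 UTC on Apr 1.
Add 2 hours and 57 minutes flight time → 00:47 UTC (Apr 2).
Varnholm is UTC−3:30, so local arrival = 00:47 − 3:30 = 21:17 on Apr 1.
Layover = 22:47 − 21:17 = 1 hour 30 minutes.

1 hour 30 minutes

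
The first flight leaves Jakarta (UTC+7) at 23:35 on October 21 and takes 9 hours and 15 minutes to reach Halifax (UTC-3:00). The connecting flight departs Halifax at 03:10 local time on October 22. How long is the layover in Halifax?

Convert departure to UTC: 23:35 − 7:00 = 16:35 UTC on Oct 21.
Add 9 hours and 15 minutes flight time → 01:50 UTC (Oct 22).
Halifax is UTC−3:00, so local arrival = 01:50 − 3:00 = 22:50 on Oct 21.
Layover = 03:10 − 22:50 (+1 day) = 4 hours 20 minutes.

4 hours 20 minutes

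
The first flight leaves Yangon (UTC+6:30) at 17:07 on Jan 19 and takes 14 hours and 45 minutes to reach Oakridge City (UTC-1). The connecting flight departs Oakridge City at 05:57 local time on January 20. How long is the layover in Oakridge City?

5 hours 35 minutes

Convert departure to UTC: 17:07 − 6:30 = 10:37 UTC on Jan 19.
Add 14 hours and 45 minutes flight time → 01:22 UTC (Jan 20).
Oakridge City is UTC−1:00, so local arrival = 01:22 − 1:00 = 00:22 on Jan 20.
Layover = 05:57 − 00:22 = 5 hours 35 minutes.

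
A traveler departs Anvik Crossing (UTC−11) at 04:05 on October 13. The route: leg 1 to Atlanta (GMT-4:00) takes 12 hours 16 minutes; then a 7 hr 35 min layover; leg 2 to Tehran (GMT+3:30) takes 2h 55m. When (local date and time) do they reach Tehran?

Convert departure to UTC: 04:05 + 11:00 = 15:05 UTC on Oct 13.
Add 12 hours 16 minutes leg 1 → 03:21 UTC (Oct 14).
Add 7 hours and 35 minutes layover in Atlanta → 10:56 UTC.
Add 2 hours and 55 minutes leg 2 → 13:51 UTC.
Tehran is UTC+3:30, so local arrival = 13:51 + 3:30 = 17:21 on Oct 14.

17:21 on October 14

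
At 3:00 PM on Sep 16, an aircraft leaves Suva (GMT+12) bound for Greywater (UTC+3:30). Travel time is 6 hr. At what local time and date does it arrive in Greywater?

Greywater is 8:30 behind Suva.
After 6 hours it is 9:00 PM in Suva.
Shift by the zone difference: 9:00 PM − 8:30 = 12:30 PM on Sep 16 in Greywater.

12:30 PM on September 16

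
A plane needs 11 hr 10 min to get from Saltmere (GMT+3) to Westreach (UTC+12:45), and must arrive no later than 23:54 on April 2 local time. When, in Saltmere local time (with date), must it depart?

02:59 on Apr 2

Target arrival in UTC: 23:54 − 12:45 = 11:09 on Apr 2.
Subtract 11 hours and 10 minutes → departure 23:59 UTC on Apr 1.
Saltmere is UTC+3:00: 23:59 + 3:00 = 02:59 on Apr 2.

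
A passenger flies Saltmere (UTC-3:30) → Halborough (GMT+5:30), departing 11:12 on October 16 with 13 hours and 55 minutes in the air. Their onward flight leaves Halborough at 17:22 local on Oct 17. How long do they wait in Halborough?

7 hours 15 minutes

Convert departure to UTC: 11:12 + 3:30 = 14:42 UTC on Oct 16.
Add 13 hours and 55 minutes flight time → 04:37 UTC (Oct 17).
Halborough is UTC+5:30, so local arrival = 04:37 + 5:30 = 10:07 on Oct 17.
Layover = 17:22 − 10:07 = 7 hours 15 minutes.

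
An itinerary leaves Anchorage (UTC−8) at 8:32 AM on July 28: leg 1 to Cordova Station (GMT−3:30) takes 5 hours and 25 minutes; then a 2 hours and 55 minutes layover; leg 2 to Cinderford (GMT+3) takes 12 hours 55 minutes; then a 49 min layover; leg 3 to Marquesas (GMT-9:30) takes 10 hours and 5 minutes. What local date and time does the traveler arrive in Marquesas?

3:11 PM on July 29

Convert departure to UTC: 8:32 AM + 8:00 = 4:32 PM UTC on Jul 28.
Add 5 hours and 25 minutes leg 1 → 9:57 PM UTC.
Add 2 hours 55 minutes layover in Cordova Station → 12:52 AM UTC (Jul 29).
Add 12 hours 55 minutes leg 2 → 1:47 PM UTC.
Add 49 minutes layover in Cinderford → 2:36 PM UTC.
Add 10 hours 5 minutes leg 3 → 12:41 AM UTC (Jul 30).
Marquesas is UTC−9:30, so local arrival = 12:41 AM − 9:30 = 3:11 PM on Jul 29.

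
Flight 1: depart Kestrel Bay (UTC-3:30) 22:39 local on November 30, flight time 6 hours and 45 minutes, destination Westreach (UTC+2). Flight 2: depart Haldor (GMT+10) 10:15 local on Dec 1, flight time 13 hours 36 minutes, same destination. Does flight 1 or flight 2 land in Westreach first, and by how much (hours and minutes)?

Flight 1 in UTC: 22:39 + 3:30 = 02:09 on Dec 1.
+6 hours 45 minutes → arrive 08:54 UTC on Dec 1.
Flight 2 in UTC: 10:15 − 10:00 = 00:15 on Dec 1.
+13 hours 36 minutes → arrive 13:51 UTC on Dec 1.
Flight 1 lands earlier by 4 hours 57 minutes.

the first, by 4 hours 57 minutes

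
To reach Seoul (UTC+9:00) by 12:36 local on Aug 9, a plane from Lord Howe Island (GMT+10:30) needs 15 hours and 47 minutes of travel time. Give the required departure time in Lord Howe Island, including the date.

Target arrival in UTC: 12:36 − 9:00 = 03:36 on Aug 9.
Subtract 15 hours 47 minutes → departure 11:49 UTC on Aug 8.
Lord Howe Island is UTC+10:30: 11:49 + 10:30 = 22:19 on Aug 8.

22:19 on August 8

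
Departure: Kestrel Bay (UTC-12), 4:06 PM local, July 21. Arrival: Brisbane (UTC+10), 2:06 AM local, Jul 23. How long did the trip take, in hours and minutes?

Departure in UTC: 4:06 PM + 12:00 = 4:06 AM on Jul 22.
Arrival in UTC: 2:06 AM − 10:00 = 4:06 PM on Jul 22.
Elapsed = 4:06 PM − 4:06 AM = 12 hours.

12 hours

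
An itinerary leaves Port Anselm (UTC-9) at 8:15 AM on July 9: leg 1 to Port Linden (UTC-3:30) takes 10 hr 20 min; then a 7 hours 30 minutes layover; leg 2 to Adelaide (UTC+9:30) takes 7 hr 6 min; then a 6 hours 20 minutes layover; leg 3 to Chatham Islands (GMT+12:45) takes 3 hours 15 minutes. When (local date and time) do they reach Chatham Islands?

4:31 PM on Jul 11

Convert departure to UTC: 8:15 AM + 9:00 = 5:15 PM UTC on Jul 9.
Add 10 hours 20 minutes leg 1 → 3:35 AM UTC (Jul 10).
Add 7 hours 30 minutes layover in Port Linden → 11:05 AM UTC.
Add 7 hours 6 minutes leg 2 → 6:11 PM UTC.
Add 6 hours 20 minutes layover in Adelaide → 12:31 AM UTC (Jul 11).
Add 3 hours and 15 minutes leg 3 → 3:46 AM UTC.
Chatham Islands is UTC+12:45, so local arrival = 3:46 AM + 12:45 = 4:31 PM on Jul 11.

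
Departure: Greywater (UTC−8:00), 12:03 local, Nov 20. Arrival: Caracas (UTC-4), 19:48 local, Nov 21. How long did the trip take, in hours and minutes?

27 hours 45 minutes

Departure in UTC: 12:03 + 8:00 = 20:03 on Nov 20.
Arrival in UTC: 19:48 + 4:00 = 23:48 on Nov 21.
Elapsed = 23:48 − 20:03 (+1 day) = 27 hours 45 minutes.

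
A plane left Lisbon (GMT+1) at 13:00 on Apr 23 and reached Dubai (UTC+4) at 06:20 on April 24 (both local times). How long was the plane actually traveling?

Departure in UTC: 13:00 − 1:00 = 12:00 on Apr 23.
Arrival in UTC: 06:20 − 4:00 = 02:20 on Apr 24.
Elapsed = 02:20 − 12:00 (+1 day) = 14 hours 20 minutes.

14 hours 20 minutes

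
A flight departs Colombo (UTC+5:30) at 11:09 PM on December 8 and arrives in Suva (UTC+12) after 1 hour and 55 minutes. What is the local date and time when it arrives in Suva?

Suva is 6:30 ahead of Colombo.
After 1 hour 55 minutes it is 1:04 AM (Dec 9) in Colombo.
Shift by the zone difference: 1:04 AM + 6:30 = 7:34 AM on Dec 9 in Suva.

7:34 AM on December 9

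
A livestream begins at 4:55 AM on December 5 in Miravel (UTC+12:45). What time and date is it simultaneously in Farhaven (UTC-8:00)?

In UTC: 4:55 AM − 12:45 = 4:10 PM on Dec 4.
Farhaven is UTC−8:00: 4:10 PM − 8:00 = 8:10 AM on Dec 4.

8:10 AM on Dec 4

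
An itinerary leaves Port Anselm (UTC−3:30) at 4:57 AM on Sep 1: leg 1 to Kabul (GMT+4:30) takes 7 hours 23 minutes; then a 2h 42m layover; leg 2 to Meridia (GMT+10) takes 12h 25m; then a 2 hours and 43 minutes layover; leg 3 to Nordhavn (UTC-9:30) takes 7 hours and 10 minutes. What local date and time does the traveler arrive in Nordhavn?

Convert departure to UTC: 4:57 AM + 3:30 = 8:27 AM UTC on Sep 1.
Add 7 hours 23 minutes leg 1 → 3:50 PM UTC.
Add 2 hours and 42 minutes layover in Kabul → 6:32 PM UTC.
Add 12 hours 25 minutes leg 2 → 6:57 AM UTC (Sep 2).
Add 2 hours 43 minutes layover in Meridia → 9:40 AM UTC.
Add 7 hours and 10 minutes leg 3 → 4:50 PM UTC.
Nordhavn is UTC−9:30, so local arrival = 4:50 PM − 9:30 = 7:20 AM on Sep 2.

7:20 AM on Sep 2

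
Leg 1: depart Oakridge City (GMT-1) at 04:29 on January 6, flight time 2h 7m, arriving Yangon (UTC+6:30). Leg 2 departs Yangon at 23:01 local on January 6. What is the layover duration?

Convert departure to UTC: 04:29 + 1:00 = 05:29 UTC on Jan 6.
Add 2 hours 7 minutes flight time → 07:36 UTC.
Yangon is UTC+6:30, so local arrival = 07:36 + 6:30 = 14:06 on Jan 6.
Layover = 23:01 − 14:06 = 8 hours 55 minutes.

8 hours 55 minutes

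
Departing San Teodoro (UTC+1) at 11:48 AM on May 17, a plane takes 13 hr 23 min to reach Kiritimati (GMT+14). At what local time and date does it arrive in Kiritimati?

Convert departure to UTC: 11:48 AM − 1:00 = 10:48 AM UTC on May 17.
Add 13 hours 23 minutes travel time → 12:11 AM UTC (May 18).
Kiritimati is UTC+14:00, so local arrival = 12:11 AM + 14:00 = 2:11 PM on May 18.

2:11 PM on May 18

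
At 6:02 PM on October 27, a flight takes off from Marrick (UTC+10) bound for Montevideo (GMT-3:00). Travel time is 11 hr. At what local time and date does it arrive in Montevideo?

4:02 PM on Oct 27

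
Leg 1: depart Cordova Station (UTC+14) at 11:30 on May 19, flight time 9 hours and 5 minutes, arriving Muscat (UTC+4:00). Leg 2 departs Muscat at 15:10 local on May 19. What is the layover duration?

4 hours 35 minutes

Convert departure to UTC: 11:30 − 14:00 = 21:30 UTC on May 18.
Add 9 hours 5 minutes flight time → 06:35 UTC (May 19).
Muscat is UTC+4:00, so local arrival = 06:35 + 4:00 = 10:35 on May 19.
Layover = 15:10 − 10:35 = 4 hours 35 minutes.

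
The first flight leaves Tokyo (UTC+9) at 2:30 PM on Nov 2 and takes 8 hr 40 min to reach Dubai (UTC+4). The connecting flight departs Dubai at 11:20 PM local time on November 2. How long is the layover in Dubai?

5 hours 10 minutes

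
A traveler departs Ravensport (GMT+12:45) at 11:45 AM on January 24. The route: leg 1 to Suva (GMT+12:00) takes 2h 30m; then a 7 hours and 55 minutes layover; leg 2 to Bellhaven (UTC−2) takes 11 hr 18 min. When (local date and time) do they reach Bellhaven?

Convert departure to UTC: 11:45 AM − 12:45 = 11:00 PM UTC on Jan 23.
Add 2 hours and 30 minutes leg 1 → 1:30 AM UTC (Jan 24).
Add 7 hours 55 minutes layover in Suva → 9:25 AM UTC.
Add 11 hours 18 minutes leg 2 → 8:43 PM UTC.
Bellhaven is UTC−2:00, so local arrival = 8:43 PM − 2:00 = 6:43 PM on Jan 24.

6:43 PM on January 24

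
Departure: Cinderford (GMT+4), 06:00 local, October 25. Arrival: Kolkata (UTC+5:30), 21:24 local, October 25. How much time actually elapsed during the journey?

13 hours 54 minutes

Departure in UTC: 06:00 − 4:00 = 02:00 on Oct 25.
Arrival in UTC: 21:24 − 5:30 = 15:54 on Oct 25.
Elapsed = 15:54 − 02:00 = 13 hours 54 minutes.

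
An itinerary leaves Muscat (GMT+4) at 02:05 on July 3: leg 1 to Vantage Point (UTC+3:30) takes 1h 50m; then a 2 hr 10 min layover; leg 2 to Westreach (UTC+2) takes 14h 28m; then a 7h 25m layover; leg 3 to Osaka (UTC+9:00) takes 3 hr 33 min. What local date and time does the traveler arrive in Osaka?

12:31 on Jul 4

Convert departure to UTC: 02:05 − 4:00 = 22:05 UTC on Jul 2.
Add 1 hour 50 minutes leg 1 → 23:55 UTC.
Add 2 hours and 10 minutes layover in Vantage Point → 02:05 UTC (Jul 3).
Add 14 hours 28 minutes leg 2 → 16:33 UTC.
Add 7 hours and 25 minutes layover in Westreach → 23:58 UTC.
Add 3 hours 33 minutes leg 3 → 03:31 UTC (Jul 4).
Osaka is UTC+9:00, so local arrival = 03:31 + 9:00 = 12:31 on Jul 4.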